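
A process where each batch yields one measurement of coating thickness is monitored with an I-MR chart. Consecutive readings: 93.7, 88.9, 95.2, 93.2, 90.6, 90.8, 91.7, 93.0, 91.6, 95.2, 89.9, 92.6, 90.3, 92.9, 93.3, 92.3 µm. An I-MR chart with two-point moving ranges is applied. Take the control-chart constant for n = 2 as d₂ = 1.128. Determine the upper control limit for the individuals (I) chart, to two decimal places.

X̄ = (93.7 + 88.9 + 95.2 + 93.2 + 90.6 + 90.8 + 91.7 + 93.0 + 91.6 + 95.2 + 89.9 + 92.6 + 90.3 + 92.9 + 93.3 + 92.3) / 16 = 92.2000
Moving ranges: 4.8, 6.3, 2.0, 2.6, 0.2, 0.9, 1.3, 1.4, 3.6, 5.3, 2.7, 2.3, 2.6, 0.4, 1.0; M̄R̄ = 37.4000 / 15 = 2.4933
UCL = X̄ + 3·M̄R̄/d₂ = 92.2000 + 3 × 2.4933 / 1.128 = 98.8312

98.83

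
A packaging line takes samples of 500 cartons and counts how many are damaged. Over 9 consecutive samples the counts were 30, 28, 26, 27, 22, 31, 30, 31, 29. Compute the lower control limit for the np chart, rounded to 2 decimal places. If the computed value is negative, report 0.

p̄ = Σdᵢ / (k·n) = 254 / (9 × 500) = 0.05644
LCL = np̄ − 3·√(np̄(1−p̄)) = 28.2222 − 3 × 5.1604 = 12.7412

12.74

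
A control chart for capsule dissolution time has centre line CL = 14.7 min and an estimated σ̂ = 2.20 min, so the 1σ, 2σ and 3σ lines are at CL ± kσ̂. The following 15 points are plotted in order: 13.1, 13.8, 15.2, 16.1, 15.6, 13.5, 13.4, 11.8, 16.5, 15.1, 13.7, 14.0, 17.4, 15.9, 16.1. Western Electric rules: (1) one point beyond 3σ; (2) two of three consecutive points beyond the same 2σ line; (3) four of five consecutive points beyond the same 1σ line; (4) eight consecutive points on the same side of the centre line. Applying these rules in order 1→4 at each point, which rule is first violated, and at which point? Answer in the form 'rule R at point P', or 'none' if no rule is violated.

Zone of each point (C = within 1σ̂, B = 1σ̂–2σ̂, A = 2σ̂–3σ̂, * = beyond 3σ̂; sign = side of CL): 1:-C, 2:-C, 3:+C, 4:+C, 5:+C, 6:-C, 7:-C, 8:-B, 9:+C, 10:+C, 11:-C, 12:-C, 13:+B, 14:+C, 15:+C
No rule fires across all 15 points.

none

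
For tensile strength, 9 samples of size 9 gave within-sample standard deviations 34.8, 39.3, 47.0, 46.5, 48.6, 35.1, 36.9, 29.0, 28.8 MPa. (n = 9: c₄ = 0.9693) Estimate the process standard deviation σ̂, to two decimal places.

39.66

s̄ = (34.8 + 39.3 + 47.0 + 46.5 + 48.6 + 35.1 + 36.9 + 29.0 + 28.8) / 9 = 38.4444
σ̂ = s̄ / c₄ = 38.4444 / 0.9693 = 39.6621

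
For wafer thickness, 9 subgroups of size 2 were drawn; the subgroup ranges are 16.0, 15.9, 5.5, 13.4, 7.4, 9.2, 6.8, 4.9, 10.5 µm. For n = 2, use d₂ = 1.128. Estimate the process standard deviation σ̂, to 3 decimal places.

8.826

R̄ = (16.0 + 15.9 + 5.5 + 13.4 + 7.4 + 9.2 + 6.8 + 4.9 + 10.5) / 9 = 9.9556
σ̂ = R̄ / d₂ = 9.9556 / 1.128 = 8.8258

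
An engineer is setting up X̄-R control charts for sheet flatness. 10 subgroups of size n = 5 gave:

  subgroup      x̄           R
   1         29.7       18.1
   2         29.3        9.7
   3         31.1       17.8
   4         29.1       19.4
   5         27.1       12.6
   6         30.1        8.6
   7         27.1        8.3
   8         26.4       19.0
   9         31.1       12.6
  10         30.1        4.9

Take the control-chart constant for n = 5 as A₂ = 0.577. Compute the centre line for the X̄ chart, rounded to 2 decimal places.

29.11

X̄̄ = (29.7 + 29.3 + 31.1 + 29.1 + 27.1 + 30.1 + 27.1 + 26.4 + 31.1 + 30.1) / 10 = 291.1000 / 10 = 29.1100
CL = X̄̄ = 29.1100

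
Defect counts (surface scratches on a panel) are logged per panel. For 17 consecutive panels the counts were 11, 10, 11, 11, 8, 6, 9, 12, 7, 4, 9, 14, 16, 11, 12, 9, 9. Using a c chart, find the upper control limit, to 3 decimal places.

c̄ = (11 + 10 + 11 + 11 + 8 + 6 + 9 + 12 + 7 + 4 + 9 + 14 + 16 + 11 + 12 + 9 + 9) / 17 = 169 / 17 = 9.9412
UCL = c̄ + 3√c̄ = 9.9412 + 3 × √9.9412 = 9.9412 + 3 × 3.1530 = 19.4001

19.400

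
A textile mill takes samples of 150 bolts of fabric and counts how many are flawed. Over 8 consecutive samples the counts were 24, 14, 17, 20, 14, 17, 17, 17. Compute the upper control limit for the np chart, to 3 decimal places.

29.295

p̄ = Σdᵢ / (k·n) = 140 / (8 × 150) = 0.11667
UCL = np̄ + 3·√(np̄(1−p̄)) = 17.5000 + 3 × √(17.5000×0.88333) = 17.5000 + 3 × 3.9317 = 29.2951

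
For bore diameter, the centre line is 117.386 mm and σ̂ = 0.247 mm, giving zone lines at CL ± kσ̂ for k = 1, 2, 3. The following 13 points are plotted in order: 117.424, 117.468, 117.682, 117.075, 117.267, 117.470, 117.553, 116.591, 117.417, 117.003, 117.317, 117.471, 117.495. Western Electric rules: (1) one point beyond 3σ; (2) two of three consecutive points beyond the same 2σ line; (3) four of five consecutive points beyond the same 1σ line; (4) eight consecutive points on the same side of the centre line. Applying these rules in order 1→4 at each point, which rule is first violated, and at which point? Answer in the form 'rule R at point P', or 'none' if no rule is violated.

rule 1 at point 8

Zone of each point (C = within 1σ̂, B = 1σ̂–2σ̂, A = 2σ̂–3σ̂, * = beyond 3σ̂; sign = side of CL): 1:+C, 2:+C, 3:+B, 4:-B, 5:-C, 6:+C, 7:+C, 8:-*, 9:+C, 10:-B, 11:-C, 12:+C, 13:+C
Rule 1 (one point beyond the 3σ limits) is satisfied at point 8.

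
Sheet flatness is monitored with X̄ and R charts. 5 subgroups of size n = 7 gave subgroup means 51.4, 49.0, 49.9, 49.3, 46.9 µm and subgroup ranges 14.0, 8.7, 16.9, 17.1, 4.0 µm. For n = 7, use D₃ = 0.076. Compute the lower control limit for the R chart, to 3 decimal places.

R̄ = (14.0 + 8.7 + 16.9 + 17.1 + 4.0) / 5 = 60.7000 / 5 = 12.1400
LCL_R = D₃·R̄ = 0.076 × 12.1400 = 0.9226

0.923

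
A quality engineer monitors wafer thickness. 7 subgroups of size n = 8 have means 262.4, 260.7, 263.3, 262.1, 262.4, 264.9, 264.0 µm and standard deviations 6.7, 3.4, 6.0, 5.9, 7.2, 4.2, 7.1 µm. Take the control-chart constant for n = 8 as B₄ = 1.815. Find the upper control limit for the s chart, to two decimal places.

10.50

s̄ = (6.7 + 3.4 + 6.0 + 5.9 + 7.2 + 4.2 + 7.1) / 7 = 5.7857
UCL_s = B₄·s̄ = 1.815 × 5.7857 = 10.5011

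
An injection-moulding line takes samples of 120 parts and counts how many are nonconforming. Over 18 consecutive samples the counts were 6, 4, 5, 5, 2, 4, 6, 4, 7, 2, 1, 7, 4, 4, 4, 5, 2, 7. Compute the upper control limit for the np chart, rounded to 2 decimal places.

10.56

p̄ = Σdᵢ / (k·n) = 79 / (18 × 120) = 0.03657
UCL = np̄ + 3·√(np̄(1−p̄)) = 4.3889 + 3 × √(4.3889×0.96343) = 4.3889 + 3 × 2.0563 = 10.5578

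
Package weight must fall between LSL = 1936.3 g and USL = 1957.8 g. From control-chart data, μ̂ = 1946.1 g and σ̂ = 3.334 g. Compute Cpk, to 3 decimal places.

Cpu = (USL − μ̂) / (3σ̂) = (1957.8 − 1946.1) / (3 × 3.334) = 1.1698; Cpl = (μ̂ − LSL) / (3σ̂) = (1946.1 − 1936.3) / (3 × 3.334) = 0.9798; Cpk = min(Cpu, Cpl) = 0.9798

0.980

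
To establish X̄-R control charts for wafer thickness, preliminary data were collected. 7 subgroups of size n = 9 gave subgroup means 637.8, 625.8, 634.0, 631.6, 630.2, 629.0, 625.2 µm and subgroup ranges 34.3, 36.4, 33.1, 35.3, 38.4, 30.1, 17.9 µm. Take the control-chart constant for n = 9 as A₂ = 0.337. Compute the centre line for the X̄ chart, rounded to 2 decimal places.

630.51

X̄̄ = (637.8 + 625.8 + 634.0 + 631.6 + 630.2 + 629.0 + 625.2) / 7 = 4413.6000 / 7 = 630.5143
CL = X̄̄ = 630.5143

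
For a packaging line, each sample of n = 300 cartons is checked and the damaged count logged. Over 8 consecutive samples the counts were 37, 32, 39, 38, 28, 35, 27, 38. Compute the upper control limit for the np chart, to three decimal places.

p̄ = Σdᵢ / (k·n) = 274 / (8 × 300) = 0.11417
UCL = np̄ + 3·√(np̄(1−p̄)) = 34.2500 + 3 × √(34.2500×0.88583) = 34.2500 + 3 × 5.5082 = 50.7745

50.774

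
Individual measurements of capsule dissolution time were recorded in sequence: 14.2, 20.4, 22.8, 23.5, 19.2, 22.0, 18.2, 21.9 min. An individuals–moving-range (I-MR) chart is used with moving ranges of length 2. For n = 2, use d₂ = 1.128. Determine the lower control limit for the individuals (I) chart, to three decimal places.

X̄ = (14.2 + 20.4 + 22.8 + 23.5 + 19.2 + 22.0 + 18.2 + 21.9) / 8 = 20.2750
Moving ranges: 6.2, 2.4, 0.7, 4.3, 2.8, 3.8, 3.7; M̄R̄ = 23.9000 / 7 = 3.4143
LCL = X̄ − 3·M̄R̄/d₂ = 20.2750 − 3 × 3.4143 / 1.128 = 11.1945

11.194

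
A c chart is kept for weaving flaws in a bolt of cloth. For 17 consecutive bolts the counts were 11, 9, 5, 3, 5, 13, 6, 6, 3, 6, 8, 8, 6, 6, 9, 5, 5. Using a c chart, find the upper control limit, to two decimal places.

14.47

c̄ = (11 + 9 + 5 + 3 + 5 + 13 + 6 + 6 + 3 + 6 + 8 + 8 + 6 + 6 + 9 + 5 + 5) / 17 = 114 / 17 = 6.7059
UCL = c̄ + 3√c̄ = 6.7059 + 3 × √6.7059 = 6.7059 + 3 × 2.5896 = 14.4746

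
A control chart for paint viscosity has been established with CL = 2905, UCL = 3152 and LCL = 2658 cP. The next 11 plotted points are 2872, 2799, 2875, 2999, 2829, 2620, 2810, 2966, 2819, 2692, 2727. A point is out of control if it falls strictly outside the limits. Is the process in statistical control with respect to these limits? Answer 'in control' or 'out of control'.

Compare each point to [2658, 3152]: sample 6 = 2620 < LCL.

out of control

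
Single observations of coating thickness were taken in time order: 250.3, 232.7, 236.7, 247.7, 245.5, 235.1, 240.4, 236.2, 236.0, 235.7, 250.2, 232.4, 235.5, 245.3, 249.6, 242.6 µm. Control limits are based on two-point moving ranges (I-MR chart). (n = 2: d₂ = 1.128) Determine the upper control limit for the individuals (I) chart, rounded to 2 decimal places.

X̄ = (250.3 + 232.7 + 236.7 + 247.7 + 245.5 + 235.1 + 240.4 + 236.2 + 236.0 + 235.7 + 250.2 + 232.4 + 235.5 + 245.3 + 249.6 + 242.6) / 16 = 240.7438
Moving ranges: 17.6, 4.0, 11.0, 2.2, 10.4, 5.3, 4.2, 0.2, 0.3, 14.5, 17.8, 3.1, 9.8, 4.3, 7.0; M̄R̄ = 111.7000 / 15 = 7.4467
UCL = X̄ + 3·M̄R̄/d₂ = 240.7438 + 3 × 7.4467 / 1.128 = 260.5487

260.55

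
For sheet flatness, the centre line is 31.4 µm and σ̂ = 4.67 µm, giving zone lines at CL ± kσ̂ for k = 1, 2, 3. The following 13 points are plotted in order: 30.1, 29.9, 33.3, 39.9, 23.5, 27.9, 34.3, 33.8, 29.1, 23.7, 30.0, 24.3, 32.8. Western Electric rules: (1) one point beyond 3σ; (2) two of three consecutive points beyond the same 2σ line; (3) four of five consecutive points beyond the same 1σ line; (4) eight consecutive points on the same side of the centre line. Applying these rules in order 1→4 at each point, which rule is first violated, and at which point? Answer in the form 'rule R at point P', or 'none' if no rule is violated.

none

Zone of each point (C = within 1σ̂, B = 1σ̂–2σ̂, A = 2σ̂–3σ̂, * = beyond 3σ̂; sign = side of CL): 1:-C, 2:-C, 3:+C, 4:+B, 5:-B, 6:-C, 7:+C, 8:+C, 9:-C, 10:-B, 11:-C, 12:-B, 13:+C
No rule fires across all 13 points.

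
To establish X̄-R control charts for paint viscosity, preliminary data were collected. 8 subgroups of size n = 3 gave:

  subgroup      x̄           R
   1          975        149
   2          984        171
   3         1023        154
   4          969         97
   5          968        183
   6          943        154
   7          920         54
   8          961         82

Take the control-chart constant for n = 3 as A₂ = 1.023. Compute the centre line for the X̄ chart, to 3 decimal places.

X̄̄ = (975 + 984 + 1023 + 969 + 968 + 943 + 920 + 961) / 8 = 7743.0000 / 8 = 967.8750
CL = X̄̄ = 967.8750

967.875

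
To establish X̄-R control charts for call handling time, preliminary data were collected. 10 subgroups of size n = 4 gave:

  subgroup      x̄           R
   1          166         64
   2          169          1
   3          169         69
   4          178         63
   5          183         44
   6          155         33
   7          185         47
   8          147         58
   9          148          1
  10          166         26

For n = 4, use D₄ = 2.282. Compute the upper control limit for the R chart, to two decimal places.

92.65

R̄ = (64 + 1 + 69 + 63 + 44 + 33 + 47 + 58 + 1 + 26) / 10 = 406.0000 / 10 = 40.6000
UCL_R = D₄·R̄ = 2.282 × 40.6000 = 92.6492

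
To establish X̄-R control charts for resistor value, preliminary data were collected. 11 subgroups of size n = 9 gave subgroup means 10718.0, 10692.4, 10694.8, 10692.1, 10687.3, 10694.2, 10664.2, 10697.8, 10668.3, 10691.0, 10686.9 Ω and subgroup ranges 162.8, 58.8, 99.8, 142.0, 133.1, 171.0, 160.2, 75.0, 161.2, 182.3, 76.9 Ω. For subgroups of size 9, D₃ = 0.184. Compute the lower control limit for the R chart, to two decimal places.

23.80

R̄ = (162.8 + 58.8 + 99.8 + 142.0 + 133.1 + 171.0 + 160.2 + 75.0 + 161.2 + 182.3 + 76.9) / 11 = 1423.1000 / 11 = 129.3727
LCL_R = D₃·R̄ = 0.184 × 129.3727 = 23.8046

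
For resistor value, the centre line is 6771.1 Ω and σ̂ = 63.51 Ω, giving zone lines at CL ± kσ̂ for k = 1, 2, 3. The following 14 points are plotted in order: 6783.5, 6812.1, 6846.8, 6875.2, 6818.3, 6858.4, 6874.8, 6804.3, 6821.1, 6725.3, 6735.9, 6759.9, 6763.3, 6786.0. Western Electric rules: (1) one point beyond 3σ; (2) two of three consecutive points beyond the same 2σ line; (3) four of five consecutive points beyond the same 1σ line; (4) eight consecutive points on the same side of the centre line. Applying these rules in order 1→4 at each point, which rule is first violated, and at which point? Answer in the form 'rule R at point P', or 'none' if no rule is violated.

Zone of each point (C = within 1σ̂, B = 1σ̂–2σ̂, A = 2σ̂–3σ̂, * = beyond 3σ̂; sign = side of CL): 1:+C, 2:+C, 3:+B, 4:+B, 5:+C, 6:+B, 7:+B, 8:+C, 9:+C, 10:-C, 11:-C, 12:-C, 13:-C, 14:+C
Rule 3 (four of five consecutive points beyond the same 1σ limit) is satisfied at point 7.

rule 3 at point 7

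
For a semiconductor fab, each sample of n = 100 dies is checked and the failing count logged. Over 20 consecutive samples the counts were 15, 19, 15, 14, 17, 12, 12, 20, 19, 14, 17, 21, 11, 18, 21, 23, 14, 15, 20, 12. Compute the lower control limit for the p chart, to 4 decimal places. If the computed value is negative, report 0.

p̄ = Σdᵢ / (k·n) = 329 / (20 × 100) = 0.16450
LCL = p̄ − 3·√(p̄(1−p̄)/n) = 0.16450 − 3 × 0.03707 = 0.05328

0.0533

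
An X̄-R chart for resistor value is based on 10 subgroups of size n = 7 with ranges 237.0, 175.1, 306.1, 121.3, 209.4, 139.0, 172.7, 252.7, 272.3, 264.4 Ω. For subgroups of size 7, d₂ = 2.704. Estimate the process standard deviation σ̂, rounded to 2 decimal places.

79.51

R̄ = (237.0 + 175.1 + 306.1 + 121.3 + 209.4 + 139.0 + 172.7 + 252.7 + 272.3 + 264.4) / 10 = 215.0000
σ̂ = R̄ / d₂ = 215.0000 / 2.704 = 79.5118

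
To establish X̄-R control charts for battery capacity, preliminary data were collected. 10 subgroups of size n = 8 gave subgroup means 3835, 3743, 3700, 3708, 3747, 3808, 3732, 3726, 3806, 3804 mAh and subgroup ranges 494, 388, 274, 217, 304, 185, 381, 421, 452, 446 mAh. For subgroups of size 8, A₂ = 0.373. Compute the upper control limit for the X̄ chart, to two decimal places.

X̄̄ = (3835 + 3743 + 3700 + 3708 + 3747 + 3808 + 3732 + 3726 + 3806 + 3804) / 10 = 37609.0000 / 10 = 3760.9000
R̄ = (494 + 388 + 274 + 217 + 304 + 185 + 381 + 421 + 452 + 446) / 10 = 3562.0000 / 10 = 356.2000
UCL = X̄̄ + A₂·R̄ = 3760.9000 + 0.373 × 356.2000 = 3893.7626

3893.76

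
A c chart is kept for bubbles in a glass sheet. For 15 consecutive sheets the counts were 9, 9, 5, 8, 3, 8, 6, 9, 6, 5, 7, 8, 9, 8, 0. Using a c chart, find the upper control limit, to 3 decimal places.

14.413

c̄ = (9 + 9 + 5 + 8 + 3 + 8 + 6 + 9 + 6 + 5 + 7 + 8 + 9 + 8 + 0) / 15 = 100 / 15 = 6.6667
UCL = c̄ + 3√c̄ = 6.6667 + 3 × √6.6667 = 6.6667 + 3 × 2.5820 = 14.4126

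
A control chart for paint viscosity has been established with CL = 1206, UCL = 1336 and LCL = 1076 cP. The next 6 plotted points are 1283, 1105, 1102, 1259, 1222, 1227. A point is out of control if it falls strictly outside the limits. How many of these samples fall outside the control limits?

All 6 points lie within [1076, 1336].

0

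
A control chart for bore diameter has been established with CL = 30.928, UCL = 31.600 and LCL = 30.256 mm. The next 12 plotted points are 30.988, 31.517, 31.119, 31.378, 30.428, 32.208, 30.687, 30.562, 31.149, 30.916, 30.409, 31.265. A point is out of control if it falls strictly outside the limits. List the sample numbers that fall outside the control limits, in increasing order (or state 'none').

6

Compare each point to [30.256, 31.600]: sample 6 = 32.208 > UCL.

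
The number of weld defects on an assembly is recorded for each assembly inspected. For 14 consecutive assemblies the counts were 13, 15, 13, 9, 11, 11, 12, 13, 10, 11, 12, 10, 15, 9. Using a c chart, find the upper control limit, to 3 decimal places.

c̄ = (13 + 15 + 13 + 9 + 11 + 11 + 12 + 13 + 10 + 11 + 12 + 10 + 15 + 9) / 14 = 164 / 14 = 11.7143
UCL = c̄ + 3√c̄ = 11.7143 + 3 × √11.7143 = 11.7143 + 3 × 3.4226 = 21.9821

21.982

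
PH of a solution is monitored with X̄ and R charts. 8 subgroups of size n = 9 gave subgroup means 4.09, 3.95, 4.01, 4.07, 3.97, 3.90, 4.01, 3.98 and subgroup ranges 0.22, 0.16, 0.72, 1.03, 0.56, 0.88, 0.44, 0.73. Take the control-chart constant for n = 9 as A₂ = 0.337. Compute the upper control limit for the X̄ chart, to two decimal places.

4.20

X̄̄ = (4.09 + 3.95 + 4.01 + 4.07 + 3.97 + 3.90 + 4.01 + 3.98) / 8 = 31.9800 / 8 = 3.9975
R̄ = (0.22 + 0.16 + 0.72 + 1.03 + 0.56 + 0.88 + 0.44 + 0.73) / 8 = 4.7400 / 8 = 0.5925
UCL = X̄̄ + A₂·R̄ = 3.9975 + 0.337 × 0.5925 = 4.1972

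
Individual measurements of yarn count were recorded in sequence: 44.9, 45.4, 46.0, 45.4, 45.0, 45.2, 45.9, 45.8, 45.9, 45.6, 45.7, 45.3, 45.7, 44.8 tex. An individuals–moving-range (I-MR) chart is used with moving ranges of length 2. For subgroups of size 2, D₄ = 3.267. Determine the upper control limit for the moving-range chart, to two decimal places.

1.33

Moving ranges: 0.5, 0.6, 0.6, 0.4, 0.2, 0.7, 0.1, 0.1, 0.3, 0.1, 0.4, 0.4, 0.9; M̄R̄ = 5.3000 / 13 = 0.4077
UCL_MR = D₄·M̄R̄ = 3.267 × 0.4077 = 1.3319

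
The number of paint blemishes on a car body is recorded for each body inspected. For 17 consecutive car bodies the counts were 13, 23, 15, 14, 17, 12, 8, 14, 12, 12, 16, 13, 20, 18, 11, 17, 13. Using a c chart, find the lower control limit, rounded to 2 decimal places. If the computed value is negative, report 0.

c̄ = (13 + 23 + 15 + 14 + 17 + 12 + 8 + 14 + 12 + 12 + 16 + 13 + 20 + 18 + 11 + 17 + 13) / 17 = 248 / 17 = 14.5882
LCL = c̄ − 3√c̄ = 14.5882 − 3 × 3.8195 = 3.1299

3.13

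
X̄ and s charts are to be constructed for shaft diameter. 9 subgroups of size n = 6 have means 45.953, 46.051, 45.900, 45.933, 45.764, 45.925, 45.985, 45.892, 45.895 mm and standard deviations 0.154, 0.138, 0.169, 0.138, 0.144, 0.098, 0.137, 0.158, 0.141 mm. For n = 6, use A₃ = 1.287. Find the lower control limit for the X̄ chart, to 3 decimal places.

45.739

X̄̄ = (45.953 + 46.051 + 45.900 + 45.933 + 45.764 + 45.925 + 45.985 + 45.892 + 45.895) / 9 = 45.9220
s̄ = (0.154 + 0.138 + 0.169 + 0.138 + 0.144 + 0.098 + 0.137 + 0.158 + 0.141) / 9 = 0.1419
LCL = X̄̄ − A₃·s̄ = 45.9220 − 1.287 × 0.1419 = 45.7394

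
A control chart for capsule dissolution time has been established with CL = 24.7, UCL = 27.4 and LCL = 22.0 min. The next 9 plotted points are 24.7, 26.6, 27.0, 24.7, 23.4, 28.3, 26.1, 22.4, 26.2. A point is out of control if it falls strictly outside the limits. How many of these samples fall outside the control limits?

Compare each point to [22.0, 27.4]: sample 6 = 28.3 > UCL.

1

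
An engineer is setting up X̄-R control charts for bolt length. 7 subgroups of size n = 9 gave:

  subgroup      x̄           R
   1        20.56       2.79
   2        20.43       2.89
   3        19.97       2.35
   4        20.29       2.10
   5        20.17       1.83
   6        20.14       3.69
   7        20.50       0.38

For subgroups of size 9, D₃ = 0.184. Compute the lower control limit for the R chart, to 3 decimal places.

R̄ = (2.79 + 2.89 + 2.35 + 2.10 + 1.83 + 3.69 + 0.38) / 7 = 16.0300 / 7 = 2.2900
LCL_R = D₃·R̄ = 0.184 × 2.2900 = 0.4214

0.421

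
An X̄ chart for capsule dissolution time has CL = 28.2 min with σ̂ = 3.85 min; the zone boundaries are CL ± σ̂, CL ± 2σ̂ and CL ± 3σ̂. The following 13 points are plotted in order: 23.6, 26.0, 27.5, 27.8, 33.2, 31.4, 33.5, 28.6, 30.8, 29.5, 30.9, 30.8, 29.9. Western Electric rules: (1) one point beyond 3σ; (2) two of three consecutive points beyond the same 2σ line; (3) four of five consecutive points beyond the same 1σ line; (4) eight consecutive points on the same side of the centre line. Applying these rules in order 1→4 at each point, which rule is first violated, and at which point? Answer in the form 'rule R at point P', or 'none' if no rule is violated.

Zone of each point (C = within 1σ̂, B = 1σ̂–2σ̂, A = 2σ̂–3σ̂, * = beyond 3σ̂; sign = side of CL): 1:-B, 2:-C, 3:-C, 4:-C, 5:+B, 6:+C, 7:+B, 8:+C, 9:+C, 10:+C, 11:+C, 12:+C, 13:+C
Rule 4 (eight consecutive points on the same side of the centre line) is satisfied at point 12.

rule 4 at point 12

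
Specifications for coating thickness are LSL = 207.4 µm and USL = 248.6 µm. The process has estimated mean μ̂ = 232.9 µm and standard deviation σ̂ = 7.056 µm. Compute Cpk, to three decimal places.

Cpu = (USL − μ̂) / (3σ̂) = (248.6 − 232.9) / (3 × 7.056) = 0.7417; Cpl = (μ̂ − LSL) / (3σ̂) = (232.9 − 207.4) / (3 × 7.056) = 1.2046; Cpk = min(Cpu, Cpl) = 0.7417

0.742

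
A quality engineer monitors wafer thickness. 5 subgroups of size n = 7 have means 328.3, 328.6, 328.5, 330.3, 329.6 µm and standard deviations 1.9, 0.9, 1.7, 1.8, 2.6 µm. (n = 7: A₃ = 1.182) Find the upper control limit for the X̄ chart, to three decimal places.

X̄̄ = (328.3 + 328.6 + 328.5 + 330.3 + 329.6) / 5 = 329.0600
s̄ = (1.9 + 0.9 + 1.7 + 1.8 + 2.6) / 5 = 1.7800
UCL = X̄̄ + A₃·s̄ = 329.0600 + 1.182 × 1.7800 = 331.1640

331.164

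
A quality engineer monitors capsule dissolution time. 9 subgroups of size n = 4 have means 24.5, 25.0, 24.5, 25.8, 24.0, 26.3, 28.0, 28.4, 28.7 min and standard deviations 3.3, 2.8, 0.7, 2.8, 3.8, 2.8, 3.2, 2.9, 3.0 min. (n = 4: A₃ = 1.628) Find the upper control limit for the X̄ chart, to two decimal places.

30.71

X̄̄ = (24.5 + 25.0 + 24.5 + 25.8 + 24.0 + 26.3 + 28.0 + 28.4 + 28.7) / 9 = 26.1333
s̄ = (3.3 + 2.8 + 0.7 + 2.8 + 3.8 + 2.8 + 3.2 + 2.9 + 3.0) / 9 = 2.8111
UCL = X̄̄ + A₃·s̄ = 26.1333 + 1.628 × 2.8111 = 30.7098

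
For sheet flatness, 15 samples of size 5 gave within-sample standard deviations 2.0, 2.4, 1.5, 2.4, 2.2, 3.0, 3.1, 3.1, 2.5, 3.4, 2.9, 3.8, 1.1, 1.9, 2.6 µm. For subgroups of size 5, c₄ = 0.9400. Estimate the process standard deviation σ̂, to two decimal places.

s̄ = (2.0 + 2.4 + 1.5 + 2.4 + 2.2 + 3.0 + 3.1 + 3.1 + 2.5 + 3.4 + 2.9 + 3.8 + 1.1 + 1.9 + 2.6) / 15 = 2.5267
σ̂ = s̄ / c₄ = 2.5267 / 0.9400 = 2.6879

2.69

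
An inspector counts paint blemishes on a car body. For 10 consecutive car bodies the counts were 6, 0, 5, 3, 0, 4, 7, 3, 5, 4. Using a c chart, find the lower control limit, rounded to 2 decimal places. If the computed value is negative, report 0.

c̄ = (6 + 0 + 5 + 3 + 0 + 4 + 7 + 3 + 5 + 4) / 10 = 37 / 10 = 3.7000
LCL = c̄ − 3√c̄ = 3.7000 − 3 × 1.9235 = -2.0706 → 0 (cannot be negative)

0.00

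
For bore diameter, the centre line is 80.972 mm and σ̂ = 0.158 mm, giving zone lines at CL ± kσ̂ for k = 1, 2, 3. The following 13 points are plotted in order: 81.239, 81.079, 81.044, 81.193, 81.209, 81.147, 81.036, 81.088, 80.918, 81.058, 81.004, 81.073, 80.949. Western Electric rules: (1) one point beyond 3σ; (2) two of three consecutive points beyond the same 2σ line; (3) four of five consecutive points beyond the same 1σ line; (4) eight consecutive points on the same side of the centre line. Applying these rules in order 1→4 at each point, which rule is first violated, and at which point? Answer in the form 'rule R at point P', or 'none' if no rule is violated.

Zone of each point (C = within 1σ̂, B = 1σ̂–2σ̂, A = 2σ̂–3σ̂, * = beyond 3σ̂; sign = side of CL): 1:+B, 2:+C, 3:+C, 4:+B, 5:+B, 6:+B, 7:+C, 8:+C, 9:-C, 10:+C, 11:+C, 12:+C, 13:-C
Rule 4 (eight consecutive points on the same side of the centre line) is satisfied at point 8.

rule 4 at point 8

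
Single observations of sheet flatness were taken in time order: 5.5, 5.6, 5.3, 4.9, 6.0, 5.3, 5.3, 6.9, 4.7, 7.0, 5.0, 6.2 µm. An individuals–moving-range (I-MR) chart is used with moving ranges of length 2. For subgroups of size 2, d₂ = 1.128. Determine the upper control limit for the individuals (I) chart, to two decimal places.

8.52

X̄ = (5.5 + 5.6 + 5.3 + 4.9 + 6.0 + 5.3 + 5.3 + 6.9 + 4.7 + 7.0 + 5.0 + 6.2) / 12 = 5.6417
Moving ranges: 0.1, 0.3, 0.4, 1.1, 0.7, 0.0, 1.6, 2.2, 2.3, 2.0, 1.2; M̄R̄ = 11.9000 / 11 = 1.0818
UCL = X̄ + 3·M̄R̄/d₂ = 5.6417 + 3 × 1.0818 / 1.128 = 8.5188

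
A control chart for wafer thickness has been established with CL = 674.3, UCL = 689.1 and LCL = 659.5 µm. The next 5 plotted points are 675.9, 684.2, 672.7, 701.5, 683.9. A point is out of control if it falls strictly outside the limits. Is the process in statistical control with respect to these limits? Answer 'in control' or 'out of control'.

Compare each point to [659.5, 689.1]: sample 4 = 701.5 > UCL.

out of control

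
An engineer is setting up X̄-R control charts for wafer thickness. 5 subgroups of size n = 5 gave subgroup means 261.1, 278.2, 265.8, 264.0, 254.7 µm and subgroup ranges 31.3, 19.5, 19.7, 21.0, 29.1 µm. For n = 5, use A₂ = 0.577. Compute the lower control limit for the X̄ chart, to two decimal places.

X̄̄ = (261.1 + 278.2 + 265.8 + 264.0 + 254.7) / 5 = 1323.8000 / 5 = 264.7600
R̄ = (31.3 + 19.5 + 19.7 + 21.0 + 29.1) / 5 = 120.6000 / 5 = 24.1200
LCL = X̄̄ − A₂·R̄ = 264.7600 − 0.577 × 24.1200 = 250.8428

250.84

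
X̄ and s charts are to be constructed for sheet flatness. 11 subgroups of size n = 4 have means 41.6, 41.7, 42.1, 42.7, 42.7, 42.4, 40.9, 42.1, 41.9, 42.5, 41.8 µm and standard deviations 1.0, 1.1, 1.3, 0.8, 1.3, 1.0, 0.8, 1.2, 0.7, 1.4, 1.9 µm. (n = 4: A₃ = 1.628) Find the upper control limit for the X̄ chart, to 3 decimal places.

43.886

X̄̄ = (41.6 + 41.7 + 42.1 + 42.7 + 42.7 + 42.4 + 40.9 + 42.1 + 41.9 + 42.5 + 41.8) / 11 = 42.0364
s̄ = (1.0 + 1.1 + 1.3 + 0.8 + 1.3 + 1.0 + 0.8 + 1.2 + 0.7 + 1.4 + 1.9) / 11 = 1.1364
UCL = X̄̄ + A₃·s̄ = 42.0364 + 1.628 × 1.1364 = 43.8864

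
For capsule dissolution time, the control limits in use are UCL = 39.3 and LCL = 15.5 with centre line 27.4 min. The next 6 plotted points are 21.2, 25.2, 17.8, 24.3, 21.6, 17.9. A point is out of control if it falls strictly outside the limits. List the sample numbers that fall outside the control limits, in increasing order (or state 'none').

All 6 points lie within [15.5, 39.3].

none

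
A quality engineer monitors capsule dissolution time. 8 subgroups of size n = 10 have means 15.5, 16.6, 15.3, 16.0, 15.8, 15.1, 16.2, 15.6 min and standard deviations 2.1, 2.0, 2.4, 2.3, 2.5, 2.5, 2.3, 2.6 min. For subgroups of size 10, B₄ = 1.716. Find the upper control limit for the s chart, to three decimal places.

4.011

s̄ = (2.1 + 2.0 + 2.4 + 2.3 + 2.5 + 2.5 + 2.3 + 2.6) / 8 = 2.3375
UCL_s = B₄·s̄ = 1.716 × 2.3375 = 4.0111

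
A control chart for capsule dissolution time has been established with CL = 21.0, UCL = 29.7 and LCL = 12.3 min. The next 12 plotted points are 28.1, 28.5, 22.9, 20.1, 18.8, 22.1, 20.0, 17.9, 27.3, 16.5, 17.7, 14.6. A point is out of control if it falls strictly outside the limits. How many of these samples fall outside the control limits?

0

All 12 points lie within [12.3, 29.7].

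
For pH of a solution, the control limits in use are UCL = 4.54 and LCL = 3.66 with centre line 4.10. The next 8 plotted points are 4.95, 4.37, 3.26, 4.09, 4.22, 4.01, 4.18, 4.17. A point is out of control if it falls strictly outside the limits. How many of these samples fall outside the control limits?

2

Compare each point to [3.66, 4.54]: sample 1 = 4.95 > UCL; sample 3 = 3.26 < LCL.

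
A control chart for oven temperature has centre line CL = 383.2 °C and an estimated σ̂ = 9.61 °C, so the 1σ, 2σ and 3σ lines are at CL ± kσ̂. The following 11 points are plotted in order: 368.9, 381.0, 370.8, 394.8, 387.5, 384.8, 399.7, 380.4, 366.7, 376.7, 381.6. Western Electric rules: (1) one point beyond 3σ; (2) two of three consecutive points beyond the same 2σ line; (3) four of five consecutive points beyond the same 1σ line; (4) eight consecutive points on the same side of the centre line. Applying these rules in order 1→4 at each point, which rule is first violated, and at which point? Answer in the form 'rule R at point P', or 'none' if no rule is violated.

none

Zone of each point (C = within 1σ̂, B = 1σ̂–2σ̂, A = 2σ̂–3σ̂, * = beyond 3σ̂; sign = side of CL): 1:-B, 2:-C, 3:-B, 4:+B, 5:+C, 6:+C, 7:+B, 8:-C, 9:-B, 10:-C, 11:-C
No rule fires across all 11 points.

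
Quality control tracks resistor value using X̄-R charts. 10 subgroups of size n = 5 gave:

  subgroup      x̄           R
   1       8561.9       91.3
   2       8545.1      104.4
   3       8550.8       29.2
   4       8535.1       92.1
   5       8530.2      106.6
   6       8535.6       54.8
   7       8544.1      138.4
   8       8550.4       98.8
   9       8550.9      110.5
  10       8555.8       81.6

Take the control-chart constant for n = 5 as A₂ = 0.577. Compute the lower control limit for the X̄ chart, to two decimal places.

8493.62

X̄̄ = (8561.9 + 8545.1 + 8550.8 + 8535.1 + 8530.2 + 8535.6 + 8544.1 + 8550.4 + 8550.9 + 8555.8) / 10 = 85459.9000 / 10 = 8545.9900
R̄ = (91.3 + 104.4 + 29.2 + 92.1 + 106.6 + 54.8 + 138.4 + 98.8 + 110.5 + 81.6) / 10 = 907.7000 / 10 = 90.7700
LCL = X̄̄ − A₂·R̄ = 8545.9900 − 0.577 × 90.7700 = 8493.6157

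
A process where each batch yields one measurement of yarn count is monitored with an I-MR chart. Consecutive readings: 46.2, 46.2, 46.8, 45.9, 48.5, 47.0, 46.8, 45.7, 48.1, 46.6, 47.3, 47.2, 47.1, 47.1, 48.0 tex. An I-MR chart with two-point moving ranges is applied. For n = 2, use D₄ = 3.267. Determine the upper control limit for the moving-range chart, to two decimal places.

2.94

Moving ranges: 0.0, 0.6, 0.9, 2.6, 1.5, 0.2, 1.1, 2.4, 1.5, 0.7, 0.1, 0.1, 0.0, 0.9; M̄R̄ = 12.6000 / 14 = 0.9000
UCL_MR = D₄·M̄R̄ = 3.267 × 0.9000 = 2.9403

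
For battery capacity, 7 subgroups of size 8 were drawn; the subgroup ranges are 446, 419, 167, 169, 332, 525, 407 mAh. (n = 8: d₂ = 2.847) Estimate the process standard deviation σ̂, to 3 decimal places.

R̄ = (446 + 419 + 167 + 169 + 332 + 525 + 407) / 7 = 352.1429
σ̂ = R̄ / d₂ = 352.1429 / 2.847 = 123.6891

123.689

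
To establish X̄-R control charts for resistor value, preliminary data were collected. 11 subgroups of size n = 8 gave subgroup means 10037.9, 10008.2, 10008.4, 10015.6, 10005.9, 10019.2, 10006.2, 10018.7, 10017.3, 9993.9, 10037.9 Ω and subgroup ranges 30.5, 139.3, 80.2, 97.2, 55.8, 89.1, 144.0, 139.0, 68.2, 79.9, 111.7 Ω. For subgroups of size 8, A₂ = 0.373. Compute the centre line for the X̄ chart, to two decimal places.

X̄̄ = (10037.9 + 10008.2 + 10008.4 + 10015.6 + 10005.9 + 10019.2 + 10006.2 + 10018.7 + 10017.3 + 9993.9 + 10037.9) / 11 = 110169.2000 / 11 = 10015.3818
CL = X̄̄ = 10015.3818

10015.38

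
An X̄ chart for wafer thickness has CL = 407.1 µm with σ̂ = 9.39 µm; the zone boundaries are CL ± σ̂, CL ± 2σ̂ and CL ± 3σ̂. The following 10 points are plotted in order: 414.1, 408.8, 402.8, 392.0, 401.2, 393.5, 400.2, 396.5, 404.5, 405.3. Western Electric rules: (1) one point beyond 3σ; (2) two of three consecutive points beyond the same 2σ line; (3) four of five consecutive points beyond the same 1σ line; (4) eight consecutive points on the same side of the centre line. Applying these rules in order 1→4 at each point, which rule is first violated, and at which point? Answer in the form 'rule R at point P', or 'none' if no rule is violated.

Zone of each point (C = within 1σ̂, B = 1σ̂–2σ̂, A = 2σ̂–3σ̂, * = beyond 3σ̂; sign = side of CL): 1:+C, 2:+C, 3:-C, 4:-B, 5:-C, 6:-B, 7:-C, 8:-B, 9:-C, 10:-C
Rule 4 (eight consecutive points on the same side of the centre line) is satisfied at point 10.

rule 4 at point 10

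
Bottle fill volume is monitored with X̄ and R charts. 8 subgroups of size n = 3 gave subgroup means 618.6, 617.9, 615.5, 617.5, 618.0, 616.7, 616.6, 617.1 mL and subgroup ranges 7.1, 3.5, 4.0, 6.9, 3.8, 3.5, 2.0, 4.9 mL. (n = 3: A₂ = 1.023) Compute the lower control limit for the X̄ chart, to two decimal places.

X̄̄ = (618.6 + 617.9 + 615.5 + 617.5 + 618.0 + 616.7 + 616.6 + 617.1) / 8 = 4937.9000 / 8 = 617.2375
R̄ = (7.1 + 3.5 + 4.0 + 6.9 + 3.8 + 3.5 + 2.0 + 4.9) / 8 = 35.7000 / 8 = 4.4625
LCL = X̄̄ − A₂·R̄ = 617.2375 − 1.023 × 4.4625 = 612.6724

612.67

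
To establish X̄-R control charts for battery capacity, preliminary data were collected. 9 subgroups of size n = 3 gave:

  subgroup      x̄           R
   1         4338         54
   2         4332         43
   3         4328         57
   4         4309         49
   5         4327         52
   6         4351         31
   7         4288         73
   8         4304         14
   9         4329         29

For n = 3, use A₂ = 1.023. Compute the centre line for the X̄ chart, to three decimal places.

4322.889

X̄̄ = (4338 + 4332 + 4328 + 4309 + 4327 + 4351 + 4288 + 4304 + 4329) / 9 = 38906.0000 / 9 = 4322.8889
CL = X̄̄ = 4322.8889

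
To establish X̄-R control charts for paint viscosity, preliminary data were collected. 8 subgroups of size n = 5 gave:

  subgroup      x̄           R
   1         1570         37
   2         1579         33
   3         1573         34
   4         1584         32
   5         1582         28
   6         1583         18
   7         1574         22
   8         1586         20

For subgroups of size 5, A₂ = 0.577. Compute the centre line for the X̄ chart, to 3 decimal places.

1578.875

X̄̄ = (1570 + 1579 + 1573 + 1584 + 1582 + 1583 + 1574 + 1586) / 8 = 12631.0000 / 8 = 1578.8750
CL = X̄̄ = 1578.8750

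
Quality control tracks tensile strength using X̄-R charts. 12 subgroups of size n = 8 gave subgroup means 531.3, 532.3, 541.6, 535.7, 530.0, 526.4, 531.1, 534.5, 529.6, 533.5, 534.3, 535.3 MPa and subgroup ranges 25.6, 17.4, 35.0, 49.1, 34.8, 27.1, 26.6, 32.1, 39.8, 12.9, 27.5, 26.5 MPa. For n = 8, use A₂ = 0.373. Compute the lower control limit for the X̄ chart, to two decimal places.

521.95

X̄̄ = (531.3 + 532.3 + 541.6 + 535.7 + 530.0 + 526.4 + 531.1 + 534.5 + 529.6 + 533.5 + 534.3 + 535.3) / 12 = 6395.6000 / 12 = 532.9667
R̄ = (25.6 + 17.4 + 35.0 + 49.1 + 34.8 + 27.1 + 26.6 + 32.1 + 39.8 + 12.9 + 27.5 + 26.5) / 12 = 354.4000 / 12 = 29.5333
LCL = X̄̄ − A₂·R̄ = 532.9667 − 0.373 × 29.5333 = 521.9507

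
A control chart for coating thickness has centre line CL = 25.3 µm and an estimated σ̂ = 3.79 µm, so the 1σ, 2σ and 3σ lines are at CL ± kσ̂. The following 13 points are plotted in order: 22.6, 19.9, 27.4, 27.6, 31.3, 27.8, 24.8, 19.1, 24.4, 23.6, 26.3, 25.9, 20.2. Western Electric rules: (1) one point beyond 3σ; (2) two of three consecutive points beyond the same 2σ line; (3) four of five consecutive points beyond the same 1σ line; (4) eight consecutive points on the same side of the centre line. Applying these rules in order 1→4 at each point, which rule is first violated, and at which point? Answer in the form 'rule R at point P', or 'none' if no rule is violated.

none

Zone of each point (C = within 1σ̂, B = 1σ̂–2σ̂, A = 2σ̂–3σ̂, * = beyond 3σ̂; sign = side of CL): 1:-C, 2:-B, 3:+C, 4:+C, 5:+B, 6:+C, 7:-C, 8:-B, 9:-C, 10:-C, 11:+C, 12:+C, 13:-B
No rule fires across all 13 points.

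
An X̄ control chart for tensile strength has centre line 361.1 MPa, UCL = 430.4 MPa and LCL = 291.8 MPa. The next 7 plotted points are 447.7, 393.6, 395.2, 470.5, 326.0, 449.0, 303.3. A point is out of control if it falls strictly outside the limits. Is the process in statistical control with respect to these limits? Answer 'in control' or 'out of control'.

Compare each point to [291.8, 430.4]: sample 1 = 447.7 > UCL; sample 4 = 470.5 > UCL; sample 6 = 449.0 > UCL.

out of control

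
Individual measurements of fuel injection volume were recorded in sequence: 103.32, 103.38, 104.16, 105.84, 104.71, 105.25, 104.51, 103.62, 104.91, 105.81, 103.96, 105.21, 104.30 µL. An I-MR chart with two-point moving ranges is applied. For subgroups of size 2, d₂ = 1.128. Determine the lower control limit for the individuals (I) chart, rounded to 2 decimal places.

101.87

X̄ = (103.32 + 103.38 + 104.16 + 105.84 + 104.71 + 105.25 + 104.51 + 103.62 + 104.91 + 105.81 + 103.96 + 105.21 + 104.30) / 13 = 104.5369
Moving ranges: 0.06, 0.78, 1.68, 1.13, 0.54, 0.74, 0.89, 1.29, 0.90, 1.85, 1.25, 0.91; M̄R̄ = 12.0200 / 12 = 1.0017
LCL = X̄ − 3·M̄R̄/d₂ = 104.5369 − 3 × 1.0017 / 1.128 = 101.8729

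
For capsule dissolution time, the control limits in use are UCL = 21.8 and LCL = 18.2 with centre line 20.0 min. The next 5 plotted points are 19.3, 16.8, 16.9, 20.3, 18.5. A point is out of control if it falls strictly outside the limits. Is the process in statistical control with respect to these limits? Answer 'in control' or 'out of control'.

out of control

Compare each point to [18.2, 21.8]: sample 2 = 16.8 < LCL; sample 3 = 16.9 < LCL.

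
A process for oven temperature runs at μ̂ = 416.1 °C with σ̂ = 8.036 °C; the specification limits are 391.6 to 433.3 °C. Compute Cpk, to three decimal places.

0.713

Cpu = (USL − μ̂) / (3σ̂) = (433.3 − 416.1) / (3 × 8.036) = 0.7135; Cpl = (μ̂ − LSL) / (3σ̂) = (416.1 − 391.6) / (3 × 8.036) = 1.0163; Cpk = min(Cpu, Cpl) = 0.7135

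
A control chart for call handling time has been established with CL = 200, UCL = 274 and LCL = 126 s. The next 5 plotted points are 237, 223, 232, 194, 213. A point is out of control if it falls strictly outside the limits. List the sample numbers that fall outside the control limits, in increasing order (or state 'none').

none

All 5 points lie within [126, 274].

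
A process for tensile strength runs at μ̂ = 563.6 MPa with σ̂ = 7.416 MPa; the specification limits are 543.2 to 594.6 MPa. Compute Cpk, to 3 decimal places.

0.917

Cpu = (USL − μ̂) / (3σ̂) = (594.6 − 563.6) / (3 × 7.416) = 1.3934; Cpl = (μ̂ − LSL) / (3σ̂) = (563.6 − 543.2) / (3 × 7.416) = 0.9169; Cpk = min(Cpu, Cpl) = 0.9169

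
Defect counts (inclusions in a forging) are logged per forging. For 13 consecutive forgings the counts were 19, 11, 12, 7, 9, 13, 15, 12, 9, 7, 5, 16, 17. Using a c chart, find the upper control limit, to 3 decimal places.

c̄ = (19 + 11 + 12 + 7 + 9 + 13 + 15 + 12 + 9 + 7 + 5 + 16 + 17) / 13 = 152 / 13 = 11.6923
UCL = c̄ + 3√c̄ = 11.6923 + 3 × √11.6923 = 11.6923 + 3 × 3.4194 = 21.9505

21.951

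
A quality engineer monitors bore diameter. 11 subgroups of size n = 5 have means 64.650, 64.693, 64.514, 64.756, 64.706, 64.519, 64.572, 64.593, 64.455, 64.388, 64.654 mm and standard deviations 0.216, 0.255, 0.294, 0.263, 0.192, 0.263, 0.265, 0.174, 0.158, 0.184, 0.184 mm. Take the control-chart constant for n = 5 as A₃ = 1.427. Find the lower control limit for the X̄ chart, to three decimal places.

64.273

X̄̄ = (64.650 + 64.693 + 64.514 + 64.756 + 64.706 + 64.519 + 64.572 + 64.593 + 64.455 + 64.388 + 64.654) / 11 = 64.5909
s̄ = (0.216 + 0.255 + 0.294 + 0.263 + 0.192 + 0.263 + 0.265 + 0.174 + 0.158 + 0.184 + 0.184) / 11 = 0.2225
LCL = X̄̄ − A₃·s̄ = 64.5909 − 1.427 × 0.2225 = 64.2733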